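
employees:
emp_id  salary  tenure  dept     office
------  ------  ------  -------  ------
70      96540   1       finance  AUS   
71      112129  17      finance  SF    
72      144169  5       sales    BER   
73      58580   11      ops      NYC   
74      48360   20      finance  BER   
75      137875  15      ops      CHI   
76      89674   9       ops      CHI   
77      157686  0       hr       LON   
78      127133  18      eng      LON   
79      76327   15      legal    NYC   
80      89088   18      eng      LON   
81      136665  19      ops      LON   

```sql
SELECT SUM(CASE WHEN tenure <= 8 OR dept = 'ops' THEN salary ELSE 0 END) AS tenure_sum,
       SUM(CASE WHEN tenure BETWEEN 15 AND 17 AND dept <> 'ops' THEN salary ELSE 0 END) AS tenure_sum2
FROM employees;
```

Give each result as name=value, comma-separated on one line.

[tenure_sum: tenure <= 8 OR dept = 'ops']
emp_id=70: ✓ → 96540
emp_id=71: ✗
emp_id=72: ✓ → 144169
emp_id=73: ✓ → 58580
emp_id=74: ✗
emp_id=75: ✓ → 137875
emp_id=76: ✓ → 89674
emp_id=77: ✓ → 157686
emp_id=78: ✗
emp_id=79: ✗
emp_id=80: ✗
emp_id=81: ✓ → 136665
tenure_sum = 96540 + 144169 + 58580 + 137875 + 89674 + 157686 + 136665 = 821189
—
[tenure_sum2: tenure BETWEEN 15 AND 17 AND dept <> 'ops']
emp_id=70: ✗
emp_id=71: ✓ → 112129
emp_id=72: ✗
emp_id=73: ✗
emp_id=74: ✗
emp_id=75: ✗
emp_id=76: ✗
emp_id=77: ✗
emp_id=78: ✗
emp_id=79: ✓ → 76327
emp_id=80: ✗
emp_id=81: ✗
tenure_sum2 = 112129 + 76327 = 188456

tenure_sum=821189, tenure_sum2=188456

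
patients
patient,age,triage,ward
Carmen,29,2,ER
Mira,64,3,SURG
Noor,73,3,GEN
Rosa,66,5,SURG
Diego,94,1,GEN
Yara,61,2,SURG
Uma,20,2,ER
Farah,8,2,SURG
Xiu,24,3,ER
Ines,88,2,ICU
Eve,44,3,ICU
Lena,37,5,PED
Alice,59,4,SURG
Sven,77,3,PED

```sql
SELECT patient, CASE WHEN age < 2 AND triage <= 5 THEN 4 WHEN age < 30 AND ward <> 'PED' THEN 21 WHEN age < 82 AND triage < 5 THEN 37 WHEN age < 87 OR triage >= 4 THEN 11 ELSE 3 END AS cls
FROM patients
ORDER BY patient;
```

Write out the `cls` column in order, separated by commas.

patient=Alice: age < 82 AND triage < 5 → 37
patient=Carmen: age < 30 AND ward <> 'PED' → 21
patient=Diego: ELSE → 3
patient=Eve: age < 82 AND triage < 5 → 37
patient=Farah: age < 30 AND ward <> 'PED' → 21
patient=Ines: ELSE → 3
patient=Lena: age < 87 OR triage >= 4 → 11
patient=Mira: age < 82 AND triage < 5 → 37
patient=Noor: age < 82 AND triage < 5 → 37
patient=Rosa: age < 87 OR triage >= 4 → 11
patient=Sven: age < 82 AND triage < 5 → 37
patient=Uma: age < 30 AND ward <> 'PED' → 21
patient=Xiu: age < 30 AND ward <> 'PED' → 21
patient=Yara: age < 82 AND triage < 5 → 37

37, 21, 3, 37, 21, 3, 11, 37, 37, 11, 37, 21, 21, 37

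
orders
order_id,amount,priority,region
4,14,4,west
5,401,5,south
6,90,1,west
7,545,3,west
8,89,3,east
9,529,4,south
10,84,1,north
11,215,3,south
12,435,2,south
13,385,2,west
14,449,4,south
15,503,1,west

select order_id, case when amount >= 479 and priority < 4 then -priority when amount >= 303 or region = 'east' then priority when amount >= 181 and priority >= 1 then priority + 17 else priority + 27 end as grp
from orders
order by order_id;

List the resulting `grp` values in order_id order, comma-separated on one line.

order_id=4: ELSE → 31
order_id=5: amount >= 303 or region = 'east' → 5
order_id=6: ELSE → 28
order_id=7: amount >= 479 and priority < 4 → -3
order_id=8: amount >= 303 or region = 'east' → 3
order_id=9: amount >= 303 or region = 'east' → 4
order_id=10: ELSE → 28
order_id=11: amount >= 181 and priority >= 1 → 20
order_id=12: amount >= 303 or region = 'east' → 2
order_id=13: amount >= 303 or region = 'east' → 2
order_id=14: amount >= 303 or region = 'east' → 4
order_id=15: amount >= 479 and priority < 4 → -1

31, 5, 28, -3, 3, 4, 28, 20, 2, 2, 4, -1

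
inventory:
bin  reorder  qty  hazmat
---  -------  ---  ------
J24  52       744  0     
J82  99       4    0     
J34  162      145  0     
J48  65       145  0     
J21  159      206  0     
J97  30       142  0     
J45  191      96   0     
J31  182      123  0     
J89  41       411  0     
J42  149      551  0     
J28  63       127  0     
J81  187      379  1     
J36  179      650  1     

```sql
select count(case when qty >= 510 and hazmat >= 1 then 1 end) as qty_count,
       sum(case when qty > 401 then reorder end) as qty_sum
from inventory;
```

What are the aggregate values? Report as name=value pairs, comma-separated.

[qty_count: qty >= 510 and hazmat >= 1]
bin=J24: ✗
bin=J82: ✗
bin=J34: ✗
bin=J48: ✗
bin=J21: ✗
bin=J97: ✗
bin=J45: ✗
bin=J31: ✗
bin=J89: ✗
bin=J42: ✗
bin=J28: ✗
bin=J81: ✗
bin=J36: ✓ → 1
qty_count = COUNT(1) = 1
—
[qty_sum: qty > 401]
bin=J24: ✓ → 52
bin=J82: ✗
bin=J34: ✗
bin=J48: ✗
bin=J21: ✗
bin=J97: ✗
bin=J45: ✗
bin=J31: ✗
bin=J89: ✓ → 41
bin=J42: ✓ → 149
bin=J28: ✗
bin=J81: ✗
bin=J36: ✓ → 179
qty_sum = 52 + 41 + 149 + 179 = 421

qty_count=1, qty_sum=421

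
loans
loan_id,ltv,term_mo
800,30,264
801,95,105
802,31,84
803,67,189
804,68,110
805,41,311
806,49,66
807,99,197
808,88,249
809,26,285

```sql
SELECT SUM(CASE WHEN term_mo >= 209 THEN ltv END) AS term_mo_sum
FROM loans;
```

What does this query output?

loan_id=800: ✓ → 30
loan_id=801: ✗
loan_id=802: ✗
loan_id=803: ✗
loan_id=804: ✗
loan_id=805: ✓ → 41
loan_id=806: ✗
loan_id=807: ✗
loan_id=808: ✓ → 88
loan_id=809: ✓ → 26
term_mo_sum = 30 + 41 + 88 + 26 = 185

185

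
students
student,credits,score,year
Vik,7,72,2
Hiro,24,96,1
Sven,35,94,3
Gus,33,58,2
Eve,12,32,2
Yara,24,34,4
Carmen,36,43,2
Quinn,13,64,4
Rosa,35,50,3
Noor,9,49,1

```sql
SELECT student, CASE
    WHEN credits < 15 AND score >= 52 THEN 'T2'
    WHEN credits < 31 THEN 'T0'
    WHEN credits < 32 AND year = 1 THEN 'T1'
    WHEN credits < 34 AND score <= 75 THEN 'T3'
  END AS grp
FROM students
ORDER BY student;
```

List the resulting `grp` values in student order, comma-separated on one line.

NULL, T0, T3, T0, T0, T2, NULL, NULL, T2, T0

student=Carmen: (no match → NULL) → NULL
student=Eve: credits < 31 → T0
student=Gus: credits < 34 AND score <= 75 → T3
student=Hiro: credits < 31 → T0
student=Noor: credits < 31 → T0
student=Quinn: credits < 15 AND score >= 52 → T2
student=Rosa: (no match → NULL) → NULL
student=Sven: (no match → NULL) → NULL
student=Vik: credits < 15 AND score >= 52 → T2
student=Yara: credits < 31 → T0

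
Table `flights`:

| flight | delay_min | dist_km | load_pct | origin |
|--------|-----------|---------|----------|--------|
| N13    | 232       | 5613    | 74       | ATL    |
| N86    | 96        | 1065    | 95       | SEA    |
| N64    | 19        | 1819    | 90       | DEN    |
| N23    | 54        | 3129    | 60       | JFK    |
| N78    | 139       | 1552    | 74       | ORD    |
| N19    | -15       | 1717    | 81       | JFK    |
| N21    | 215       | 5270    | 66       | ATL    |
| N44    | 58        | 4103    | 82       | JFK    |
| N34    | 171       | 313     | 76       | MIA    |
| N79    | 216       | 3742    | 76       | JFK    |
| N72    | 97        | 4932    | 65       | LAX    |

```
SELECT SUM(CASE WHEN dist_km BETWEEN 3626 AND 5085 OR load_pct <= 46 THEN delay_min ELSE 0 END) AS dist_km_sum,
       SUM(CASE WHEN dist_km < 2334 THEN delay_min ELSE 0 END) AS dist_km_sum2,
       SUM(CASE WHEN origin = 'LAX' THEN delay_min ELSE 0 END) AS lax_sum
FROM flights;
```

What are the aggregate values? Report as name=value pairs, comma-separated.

dist_km_sum=371, dist_km_sum2=410, lax_sum=97

[dist_km_sum: dist_km BETWEEN 3626 AND 5085 OR load_pct <= 46]
flight=N13: ✗
flight=N86: ✗
flight=N64: ✗
flight=N23: ✗
flight=N78: ✗
flight=N19: ✗
flight=N21: ✗
flight=N44: ✓ → 58
flight=N34: ✗
flight=N79: ✓ → 216
flight=N72: ✓ → 97
dist_km_sum = 58 + 216 + 97 = 371
—
[dist_km_sum2: dist_km < 2334]
flight=N13: ✗
flight=N86: ✓ → 96
flight=N64: ✓ → 19
flight=N23: ✗
flight=N78: ✓ → 139
flight=N19: ✓ → -15
flight=N21: ✗
flight=N44: ✗
flight=N34: ✓ → 171
flight=N79: ✗
flight=N72: ✗
dist_km_sum2 = 96 + 19 + 139 + -15 + 171 = 410
—
[lax_sum: origin = 'LAX']
flight=N13: ✗
flight=N86: ✗
flight=N64: ✗
flight=N23: ✗
flight=N78: ✗
flight=N19: ✗
flight=N21: ✗
flight=N44: ✗
flight=N34: ✗
flight=N79: ✗
flight=N72: ✓ → 97
lax_sum = 97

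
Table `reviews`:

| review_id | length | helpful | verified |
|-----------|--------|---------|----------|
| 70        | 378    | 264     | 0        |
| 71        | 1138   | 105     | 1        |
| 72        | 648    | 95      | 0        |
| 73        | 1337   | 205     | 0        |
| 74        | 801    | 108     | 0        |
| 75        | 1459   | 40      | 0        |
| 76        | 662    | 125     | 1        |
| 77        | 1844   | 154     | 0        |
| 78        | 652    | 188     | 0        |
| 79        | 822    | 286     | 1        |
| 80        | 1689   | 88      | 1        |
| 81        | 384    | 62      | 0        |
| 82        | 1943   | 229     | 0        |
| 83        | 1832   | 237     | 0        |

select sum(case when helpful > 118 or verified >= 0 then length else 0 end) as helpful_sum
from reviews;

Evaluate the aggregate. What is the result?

review_id=70: ✓ → 378
review_id=71: ✓ → 1138
review_id=72: ✓ → 648
review_id=73: ✓ → 1337
review_id=74: ✓ → 801
review_id=75: ✓ → 1459
review_id=76: ✓ → 662
review_id=77: ✓ → 1844
review_id=78: ✓ → 652
review_id=79: ✓ → 822
review_id=80: ✓ → 1689
review_id=81: ✓ → 384
review_id=82: ✓ → 1943
review_id=83: ✓ → 1832
helpful_sum = 378 + 1138 + 648 + 1337 + 801 + 1459 + 662 + 1844 + 652 + 822 + 1689 + 384 + 1943 + 1832 = 15589

15589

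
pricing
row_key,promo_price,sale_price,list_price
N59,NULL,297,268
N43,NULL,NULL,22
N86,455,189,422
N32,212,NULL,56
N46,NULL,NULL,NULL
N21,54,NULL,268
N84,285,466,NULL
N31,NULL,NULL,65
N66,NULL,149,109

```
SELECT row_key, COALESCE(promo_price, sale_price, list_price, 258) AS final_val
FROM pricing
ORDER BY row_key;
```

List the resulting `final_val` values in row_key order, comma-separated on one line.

54, 65, 212, 22, 258, 297, 149, 285, 455

row_key=N21: promo_price=54 → 54
row_key=N31: promo_price=NULL, sale_price=NULL, list_price=65 → 65
row_key=N32: promo_price=212 → 212
row_key=N43: promo_price=NULL, sale_price=NULL, list_price=22 → 22
row_key=N46: promo_price=NULL, sale_price=NULL, list_price=NULL, → literal 258 → 258
row_key=N59: promo_price=NULL, sale_price=297 → 297
row_key=N66: promo_price=NULL, sale_price=149 → 149
row_key=N84: promo_price=285 → 285
row_key=N86: promo_price=455 → 455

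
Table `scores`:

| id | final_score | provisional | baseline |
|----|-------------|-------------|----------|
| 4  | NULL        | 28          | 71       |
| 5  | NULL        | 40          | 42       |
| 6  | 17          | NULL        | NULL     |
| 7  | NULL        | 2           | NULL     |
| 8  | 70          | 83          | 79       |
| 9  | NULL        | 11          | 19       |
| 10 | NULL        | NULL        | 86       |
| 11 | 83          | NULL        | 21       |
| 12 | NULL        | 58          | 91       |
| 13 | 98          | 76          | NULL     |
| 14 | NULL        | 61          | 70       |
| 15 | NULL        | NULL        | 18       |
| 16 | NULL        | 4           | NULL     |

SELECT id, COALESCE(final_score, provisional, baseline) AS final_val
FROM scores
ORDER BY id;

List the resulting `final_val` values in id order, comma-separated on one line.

28, 40, 17, 2, 70, 11, 86, 83, 58, 98, 61, 18, 4

id=4: final_score=NULL, provisional=28 → 28
id=5: final_score=NULL, provisional=40 → 40
id=6: final_score=17 → 17
id=7: final_score=NULL, provisional=2 → 2
id=8: final_score=70 → 70
id=9: final_score=NULL, provisional=11 → 11
id=10: final_score=NULL, provisional=NULL, baseline=86 → 86
id=11: final_score=83 → 83
id=12: final_score=NULL, provisional=58 → 58
id=13: final_score=98 → 98
id=14: final_score=NULL, provisional=61 → 61
id=15: final_score=NULL, provisional=NULL, baseline=18 → 18
id=16: final_score=NULL, provisional=4 → 4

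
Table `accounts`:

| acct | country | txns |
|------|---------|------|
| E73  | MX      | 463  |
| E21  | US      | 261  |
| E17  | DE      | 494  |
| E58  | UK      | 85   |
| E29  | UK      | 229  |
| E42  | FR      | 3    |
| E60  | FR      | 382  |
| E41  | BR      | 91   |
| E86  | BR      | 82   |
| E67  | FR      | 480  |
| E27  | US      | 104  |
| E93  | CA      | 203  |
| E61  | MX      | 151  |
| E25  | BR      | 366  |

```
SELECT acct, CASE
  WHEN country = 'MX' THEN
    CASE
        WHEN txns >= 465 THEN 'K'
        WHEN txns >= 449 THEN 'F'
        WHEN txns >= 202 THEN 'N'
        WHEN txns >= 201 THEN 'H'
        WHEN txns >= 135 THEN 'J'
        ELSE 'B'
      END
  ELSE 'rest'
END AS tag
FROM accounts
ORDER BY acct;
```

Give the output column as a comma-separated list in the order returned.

acct=E17: country='DE' → outer ELSE → rest
acct=E21: country='US' → outer ELSE → rest
acct=E25: country='BR' → outer ELSE → rest
acct=E27: country='US' → outer ELSE → rest
acct=E29: country='UK' → outer ELSE → rest
acct=E41: country='BR' → outer ELSE → rest
acct=E42: country='FR' → outer ELSE → rest
acct=E58: country='UK' → outer ELSE → rest
acct=E60: country='FR' → outer ELSE → rest
acct=E61: country='MX' → inner[txns >= 135] → J
acct=E67: country='FR' → outer ELSE → rest
acct=E73: country='MX' → inner[txns >= 449] → F
acct=E86: country='BR' → outer ELSE → rest
acct=E93: country='CA' → outer ELSE → rest

rest, rest, rest, rest, rest, rest, rest, rest, rest, J, rest, F, rest, rest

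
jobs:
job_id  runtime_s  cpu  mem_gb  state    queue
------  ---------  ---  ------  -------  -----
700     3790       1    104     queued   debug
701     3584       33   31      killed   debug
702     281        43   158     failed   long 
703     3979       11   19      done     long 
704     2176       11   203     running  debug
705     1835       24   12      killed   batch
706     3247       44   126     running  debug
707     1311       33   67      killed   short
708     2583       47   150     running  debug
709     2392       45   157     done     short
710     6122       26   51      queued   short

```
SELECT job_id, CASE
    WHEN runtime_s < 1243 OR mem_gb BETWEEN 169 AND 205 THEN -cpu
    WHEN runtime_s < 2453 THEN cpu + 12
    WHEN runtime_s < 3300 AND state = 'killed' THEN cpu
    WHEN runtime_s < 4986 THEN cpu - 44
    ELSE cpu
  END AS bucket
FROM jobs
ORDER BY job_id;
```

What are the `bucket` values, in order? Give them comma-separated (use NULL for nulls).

-43, -11, -43, -33, -11, 36, 0, 45, 3, 57, 26

job_id=700: runtime_s < 4986 → -43
job_id=701: runtime_s < 4986 → -11
job_id=702: runtime_s < 1243 OR mem_gb BETWEEN 169 AND 205 → -43
job_id=703: runtime_s < 4986 → -33
job_id=704: runtime_s < 1243 OR mem_gb BETWEEN 169 AND 205 → -11
job_id=705: runtime_s < 2453 → 36
job_id=706: runtime_s < 4986 → 0
job_id=707: runtime_s < 2453 → 45
job_id=708: runtime_s < 4986 → 3
job_id=709: runtime_s < 2453 → 57
job_id=710: ELSE → 26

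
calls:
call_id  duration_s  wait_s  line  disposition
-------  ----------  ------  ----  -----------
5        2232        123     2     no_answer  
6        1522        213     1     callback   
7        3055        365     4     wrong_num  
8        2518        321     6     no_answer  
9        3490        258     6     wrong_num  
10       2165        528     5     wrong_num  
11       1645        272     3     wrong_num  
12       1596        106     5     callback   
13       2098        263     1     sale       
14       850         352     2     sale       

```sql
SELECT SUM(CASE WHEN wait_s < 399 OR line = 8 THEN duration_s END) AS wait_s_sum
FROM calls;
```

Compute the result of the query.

19006

call_id=5: ✓ → 2232
call_id=6: ✓ → 1522
call_id=7: ✓ → 3055
call_id=8: ✓ → 2518
call_id=9: ✓ → 3490
call_id=10: ✗
call_id=11: ✓ → 1645
call_id=12: ✓ → 1596
call_id=13: ✓ → 2098
call_id=14: ✓ → 850
wait_s_sum = 2232 + 1522 + 3055 + 2518 + 3490 + 1645 + 1596 + 2098 + 850 = 19006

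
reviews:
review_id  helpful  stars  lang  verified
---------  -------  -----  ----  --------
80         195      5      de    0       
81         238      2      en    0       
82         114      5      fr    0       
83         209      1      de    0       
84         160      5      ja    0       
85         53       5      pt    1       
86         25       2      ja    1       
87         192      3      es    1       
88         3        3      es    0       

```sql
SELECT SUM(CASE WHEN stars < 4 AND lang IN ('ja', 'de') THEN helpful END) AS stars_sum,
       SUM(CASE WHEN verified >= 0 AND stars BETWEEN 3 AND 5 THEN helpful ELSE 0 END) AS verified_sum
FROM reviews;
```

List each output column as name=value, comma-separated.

stars_sum=234, verified_sum=717

[stars_sum: stars < 4 AND lang IN ('ja', 'de')]
review_id=80: ✗
review_id=81: ✗
review_id=82: ✗
review_id=83: ✓ → 209
review_id=84: ✗
review_id=85: ✗
review_id=86: ✓ → 25
review_id=87: ✗
review_id=88: ✗
stars_sum = 209 + 25 = 234
—
[verified_sum: verified >= 0 AND stars BETWEEN 3 AND 5]
review_id=80: ✓ → 195
review_id=81: ✗
review_id=82: ✓ → 114
review_id=83: ✗
review_id=84: ✓ → 160
review_id=85: ✓ → 53
review_id=86: ✗
review_id=87: ✓ → 192
review_id=88: ✓ → 3
verified_sum = 195 + 114 + 160 + 53 + 192 + 3 = 717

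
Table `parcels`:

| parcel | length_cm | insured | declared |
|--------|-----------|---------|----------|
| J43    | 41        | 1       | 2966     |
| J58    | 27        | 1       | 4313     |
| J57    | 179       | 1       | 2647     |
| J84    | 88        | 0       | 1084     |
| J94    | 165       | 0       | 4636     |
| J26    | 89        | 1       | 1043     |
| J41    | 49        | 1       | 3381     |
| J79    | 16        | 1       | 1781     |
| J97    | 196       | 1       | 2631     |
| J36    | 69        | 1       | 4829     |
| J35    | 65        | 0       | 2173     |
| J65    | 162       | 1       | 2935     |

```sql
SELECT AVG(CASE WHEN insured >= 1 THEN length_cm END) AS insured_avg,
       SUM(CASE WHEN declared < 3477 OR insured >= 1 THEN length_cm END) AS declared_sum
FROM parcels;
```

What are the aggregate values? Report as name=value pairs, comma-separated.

[insured_avg: insured >= 1]
parcel=J43: ✓ → 41
parcel=J58: ✓ → 27
parcel=J57: ✓ → 179
parcel=J84: ✗
parcel=J94: ✗
parcel=J26: ✓ → 89
parcel=J41: ✓ → 49
parcel=J79: ✓ → 16
parcel=J97: ✓ → 196
parcel=J36: ✓ → 69
parcel=J35: ✗
parcel=J65: ✓ → 162
insured_avg = (41 + 27 + 179 + 89 + 49 + 16 + 196 + 69 + 162) / 9 = 92
—
[declared_sum: declared < 3477 OR insured >= 1]
parcel=J43: ✓ → 41
parcel=J58: ✓ → 27
parcel=J57: ✓ → 179
parcel=J84: ✓ → 88
parcel=J94: ✗
parcel=J26: ✓ → 89
parcel=J41: ✓ → 49
parcel=J79: ✓ → 16
parcel=J97: ✓ → 196
parcel=J36: ✓ → 69
parcel=J35: ✓ → 65
parcel=J65: ✓ → 162
declared_sum = 41 + 27 + 179 + 88 + 89 + 49 + 16 + 196 + 69 + 65 + 162 = 981

insured_avg=92, declared_sum=981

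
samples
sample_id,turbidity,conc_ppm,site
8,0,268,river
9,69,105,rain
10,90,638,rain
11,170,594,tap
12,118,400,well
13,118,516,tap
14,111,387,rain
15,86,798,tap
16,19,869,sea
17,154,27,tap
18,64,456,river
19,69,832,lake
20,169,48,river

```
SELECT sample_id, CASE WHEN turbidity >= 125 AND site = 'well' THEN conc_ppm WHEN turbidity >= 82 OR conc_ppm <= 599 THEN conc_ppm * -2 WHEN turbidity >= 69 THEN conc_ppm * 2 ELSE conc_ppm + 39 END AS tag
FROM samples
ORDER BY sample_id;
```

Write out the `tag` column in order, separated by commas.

sample_id=8: turbidity >= 82 OR conc_ppm <= 599 → -536
sample_id=9: turbidity >= 82 OR conc_ppm <= 599 → -210
sample_id=10: turbidity >= 82 OR conc_ppm <= 599 → -1276
sample_id=11: turbidity >= 82 OR conc_ppm <= 599 → -1188
sample_id=12: turbidity >= 82 OR conc_ppm <= 599 → -800
sample_id=13: turbidity >= 82 OR conc_ppm <= 599 → -1032
sample_id=14: turbidity >= 82 OR conc_ppm <= 599 → -774
sample_id=15: turbidity >= 82 OR conc_ppm <= 599 → -1596
sample_id=16: ELSE → 908
sample_id=17: turbidity >= 82 OR conc_ppm <= 599 → -54
sample_id=18: turbidity >= 82 OR conc_ppm <= 599 → -912
sample_id=19: turbidity >= 69 → 1664
sample_id=20: turbidity >= 82 OR conc_ppm <= 599 → -96

-536, -210, -1276, -1188, -800, -1032, -774, -1596, 908, -54, -912, 1664, -96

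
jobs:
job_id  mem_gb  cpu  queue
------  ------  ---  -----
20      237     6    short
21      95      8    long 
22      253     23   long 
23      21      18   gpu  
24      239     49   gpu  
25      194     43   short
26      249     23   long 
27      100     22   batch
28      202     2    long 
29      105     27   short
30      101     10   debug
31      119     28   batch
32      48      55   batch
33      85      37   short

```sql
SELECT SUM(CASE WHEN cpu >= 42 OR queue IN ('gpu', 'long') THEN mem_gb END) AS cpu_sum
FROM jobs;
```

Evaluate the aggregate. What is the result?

job_id=20: ✗
job_id=21: ✓ → 95
job_id=22: ✓ → 253
job_id=23: ✓ → 21
job_id=24: ✓ → 239
job_id=25: ✓ → 194
job_id=26: ✓ → 249
job_id=27: ✗
job_id=28: ✓ → 202
job_id=29: ✗
job_id=30: ✗
job_id=31: ✗
job_id=32: ✓ → 48
job_id=33: ✗
cpu_sum = 95 + 253 + 21 + 239 + 194 + 249 + 202 + 48 = 1301

1301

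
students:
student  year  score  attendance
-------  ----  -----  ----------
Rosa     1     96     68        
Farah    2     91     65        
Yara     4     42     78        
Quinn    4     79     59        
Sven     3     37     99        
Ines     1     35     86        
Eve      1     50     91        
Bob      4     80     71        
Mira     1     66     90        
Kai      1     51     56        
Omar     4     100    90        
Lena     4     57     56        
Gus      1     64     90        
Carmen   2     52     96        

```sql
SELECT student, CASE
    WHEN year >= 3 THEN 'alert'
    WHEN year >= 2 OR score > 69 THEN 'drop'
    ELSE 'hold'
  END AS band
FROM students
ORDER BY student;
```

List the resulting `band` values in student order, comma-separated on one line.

alert, drop, hold, drop, hold, hold, hold, alert, hold, alert, alert, drop, alert, alert

student=Bob: year >= 3 → alert
student=Carmen: year >= 2 OR score > 69 → drop
student=Eve: ELSE → hold
student=Farah: year >= 2 OR score > 69 → drop
student=Gus: ELSE → hold
student=Ines: ELSE → hold
student=Kai: ELSE → hold
student=Lena: year >= 3 → alert
student=Mira: ELSE → hold
student=Omar: year >= 3 → alert
student=Quinn: year >= 3 → alert
student=Rosa: year >= 2 OR score > 69 → drop
student=Sven: year >= 3 → alert
student=Yara: year >= 3 → alert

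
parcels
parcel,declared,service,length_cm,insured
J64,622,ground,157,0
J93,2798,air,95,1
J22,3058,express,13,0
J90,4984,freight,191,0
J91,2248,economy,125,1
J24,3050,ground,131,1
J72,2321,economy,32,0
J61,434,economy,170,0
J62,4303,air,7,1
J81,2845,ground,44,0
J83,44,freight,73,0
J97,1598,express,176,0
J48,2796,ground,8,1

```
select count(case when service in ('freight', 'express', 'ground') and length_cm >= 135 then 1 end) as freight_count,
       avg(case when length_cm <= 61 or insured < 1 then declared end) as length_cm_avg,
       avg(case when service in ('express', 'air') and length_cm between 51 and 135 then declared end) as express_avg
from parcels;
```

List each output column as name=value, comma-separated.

freight_count=3, length_cm_avg=2300.5, express_avg=2798

[freight_count: service in ('freight', 'express', 'ground') and length_cm >= 135]
parcel=J64: ✓ → 1
parcel=J93: ✗
parcel=J22: ✗
parcel=J90: ✓ → 1
parcel=J91: ✗
parcel=J24: ✗
parcel=J72: ✗
parcel=J61: ✗
parcel=J62: ✗
parcel=J81: ✗
parcel=J83: ✗
parcel=J97: ✓ → 1
parcel=J48: ✗
freight_count = COUNT(1, 1, 1) = 3
—
[length_cm_avg: length_cm <= 61 or insured < 1]
parcel=J64: ✓ → 622
parcel=J93: ✗
parcel=J22: ✓ → 3058
parcel=J90: ✓ → 4984
parcel=J91: ✗
parcel=J24: ✗
parcel=J72: ✓ → 2321
parcel=J61: ✓ → 434
parcel=J62: ✓ → 4303
parcel=J81: ✓ → 2845
parcel=J83: ✓ → 44
parcel=J97: ✓ → 1598
parcel=J48: ✓ → 2796
length_cm_avg = (622 + 3058 + 4984 + 2321 + 434 + 4303 + 2845 + 44 + 1598 + 2796) / 10 = 2300.5
—
[express_avg: service in ('express', 'air') and length_cm between 51 and 135]
parcel=J64: ✗
parcel=J93: ✓ → 2798
parcel=J22: ✗
parcel=J90: ✗
parcel=J91: ✗
parcel=J24: ✗
parcel=J72: ✗
parcel=J61: ✗
parcel=J62: ✗
parcel=J81: ✗
parcel=J83: ✗
parcel=J97: ✗
parcel=J48: ✗
express_avg = 2798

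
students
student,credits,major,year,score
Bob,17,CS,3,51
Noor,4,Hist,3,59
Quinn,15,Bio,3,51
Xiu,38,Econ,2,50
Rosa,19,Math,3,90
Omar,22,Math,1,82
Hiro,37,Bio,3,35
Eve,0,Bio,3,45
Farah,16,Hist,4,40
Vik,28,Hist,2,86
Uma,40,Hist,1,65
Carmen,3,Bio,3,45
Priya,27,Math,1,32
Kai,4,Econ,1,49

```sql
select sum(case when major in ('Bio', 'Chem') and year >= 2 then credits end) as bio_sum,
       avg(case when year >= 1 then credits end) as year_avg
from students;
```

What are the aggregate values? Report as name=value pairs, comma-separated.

[bio_sum: major in ('Bio', 'Chem') and year >= 2]
student=Bob: ✗
student=Noor: ✗
student=Quinn: ✓ → 15
student=Xiu: ✗
student=Rosa: ✗
student=Omar: ✗
student=Hiro: ✓ → 37
student=Eve: ✓ → 0
student=Farah: ✗
student=Vik: ✗
student=Uma: ✗
student=Carmen: ✓ → 3
student=Priya: ✗
student=Kai: ✗
bio_sum = 15 + 37 + 3 = 55
—
[year_avg: year >= 1]
student=Bob: ✓ → 17
student=Noor: ✓ → 4
student=Quinn: ✓ → 15
student=Xiu: ✓ → 38
student=Rosa: ✓ → 19
student=Omar: ✓ → 22
student=Hiro: ✓ → 37
student=Eve: ✓ → 0
student=Farah: ✓ → 16
student=Vik: ✓ → 28
student=Uma: ✓ → 40
student=Carmen: ✓ → 3
student=Priya: ✓ → 27
student=Kai: ✓ → 4
year_avg = (17 + 4 + 15 + 38 + 19 + 22 + 37 + 0 + 16 + 28 + 40 + 3 + 27 + 4) / 14 = 19.2857142857

bio_sum=55, year_avg=19.2857142857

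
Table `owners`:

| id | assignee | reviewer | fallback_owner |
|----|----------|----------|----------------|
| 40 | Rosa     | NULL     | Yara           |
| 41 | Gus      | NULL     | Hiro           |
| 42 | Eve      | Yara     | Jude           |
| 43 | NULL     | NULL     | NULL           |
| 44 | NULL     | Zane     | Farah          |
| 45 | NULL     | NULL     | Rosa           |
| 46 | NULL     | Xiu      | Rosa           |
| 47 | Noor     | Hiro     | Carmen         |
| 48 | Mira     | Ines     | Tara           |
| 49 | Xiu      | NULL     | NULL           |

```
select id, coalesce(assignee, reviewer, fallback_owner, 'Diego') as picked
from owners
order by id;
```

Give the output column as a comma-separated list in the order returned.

id=40: assignee=Rosa → Rosa
id=41: assignee=Gus → Gus
id=42: assignee=Eve → Eve
id=43: assignee=NULL, reviewer=NULL, fallback_owner=NULL, → literal Diego → Diego
id=44: assignee=NULL, reviewer=Zane → Zane
id=45: assignee=NULL, reviewer=NULL, fallback_owner=Rosa → Rosa
id=46: assignee=NULL, reviewer=Xiu → Xiu
id=47: assignee=Noor → Noor
id=48: assignee=Mira → Mira
id=49: assignee=Xiu → Xiu

Rosa, Gus, Eve, Diego, Zane, Rosa, Xiu, Noor, Mira, Xiu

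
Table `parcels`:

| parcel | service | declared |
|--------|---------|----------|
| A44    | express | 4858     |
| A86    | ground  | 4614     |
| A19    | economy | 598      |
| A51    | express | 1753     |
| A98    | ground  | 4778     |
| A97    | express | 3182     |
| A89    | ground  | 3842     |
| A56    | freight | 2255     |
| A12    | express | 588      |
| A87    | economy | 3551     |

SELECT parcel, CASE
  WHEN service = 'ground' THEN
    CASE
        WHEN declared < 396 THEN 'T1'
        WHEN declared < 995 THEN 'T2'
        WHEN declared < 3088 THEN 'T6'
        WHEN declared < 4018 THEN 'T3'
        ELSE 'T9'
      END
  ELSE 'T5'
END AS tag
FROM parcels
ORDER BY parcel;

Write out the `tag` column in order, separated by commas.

T5, T5, T5, T5, T5, T9, T5, T3, T5, T9

parcel=A12: service='express' → outer ELSE → T5
parcel=A19: service='economy' → outer ELSE → T5
parcel=A44: service='express' → outer ELSE → T5
parcel=A51: service='express' → outer ELSE → T5
parcel=A56: service='freight' → outer ELSE → T5
parcel=A86: service='ground' → inner[ELSE] → T9
parcel=A87: service='economy' → outer ELSE → T5
parcel=A89: service='ground' → inner[declared < 4018] → T3
parcel=A97: service='express' → outer ELSE → T5
parcel=A98: service='ground' → inner[ELSE] → T9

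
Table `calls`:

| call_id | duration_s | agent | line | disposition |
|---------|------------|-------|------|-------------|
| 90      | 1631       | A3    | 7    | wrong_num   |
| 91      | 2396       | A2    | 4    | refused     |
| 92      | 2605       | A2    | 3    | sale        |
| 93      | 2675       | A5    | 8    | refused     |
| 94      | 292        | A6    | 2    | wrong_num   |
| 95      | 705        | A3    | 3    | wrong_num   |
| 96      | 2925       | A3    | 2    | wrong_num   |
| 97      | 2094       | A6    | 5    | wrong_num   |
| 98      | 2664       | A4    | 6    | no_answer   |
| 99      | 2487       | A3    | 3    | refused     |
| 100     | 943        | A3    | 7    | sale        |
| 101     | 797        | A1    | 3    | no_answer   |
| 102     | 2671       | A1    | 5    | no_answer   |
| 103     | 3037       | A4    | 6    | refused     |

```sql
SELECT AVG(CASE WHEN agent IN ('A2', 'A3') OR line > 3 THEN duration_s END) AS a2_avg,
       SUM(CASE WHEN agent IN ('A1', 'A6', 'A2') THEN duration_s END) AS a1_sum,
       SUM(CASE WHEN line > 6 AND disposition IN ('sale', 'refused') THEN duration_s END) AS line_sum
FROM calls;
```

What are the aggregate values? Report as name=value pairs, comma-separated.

[a2_avg: agent IN ('A2', 'A3') OR line > 3]
call_id=90: ✓ → 1631
call_id=91: ✓ → 2396
call_id=92: ✓ → 2605
call_id=93: ✓ → 2675
call_id=94: ✗
call_id=95: ✓ → 705
call_id=96: ✓ → 2925
call_id=97: ✓ → 2094
call_id=98: ✓ → 2664
call_id=99: ✓ → 2487
call_id=100: ✓ → 943
call_id=101: ✗
call_id=102: ✓ → 2671
call_id=103: ✓ → 3037
a2_avg = (1631 + 2396 + 2605 + 2675 + 705 + 2925 + 2094 + 2664 + 2487 + 943 + 2671 + 3037) / 12 = 2236.0833333333
—
[a1_sum: agent IN ('A1', 'A6', 'A2')]
call_id=90: ✗
call_id=91: ✓ → 2396
call_id=92: ✓ → 2605
call_id=93: ✗
call_id=94: ✓ → 292
call_id=95: ✗
call_id=96: ✗
call_id=97: ✓ → 2094
call_id=98: ✗
call_id=99: ✗
call_id=100: ✗
call_id=101: ✓ → 797
call_id=102: ✓ → 2671
call_id=103: ✗
a1_sum = 2396 + 2605 + 292 + 2094 + 797 + 2671 = 10855
—
[line_sum: line > 6 AND disposition IN ('sale', 'refused')]
call_id=90: ✗
call_id=91: ✗
call_id=92: ✗
call_id=93: ✓ → 2675
call_id=94: ✗
call_id=95: ✗
call_id=96: ✗
call_id=97: ✗
call_id=98: ✗
call_id=99: ✗
call_id=100: ✓ → 943
call_id=101: ✗
call_id=102: ✗
call_id=103: ✗
line_sum = 2675 + 943 = 3618

a2_avg=2236.0833333333, a1_sum=10855, line_sum=3618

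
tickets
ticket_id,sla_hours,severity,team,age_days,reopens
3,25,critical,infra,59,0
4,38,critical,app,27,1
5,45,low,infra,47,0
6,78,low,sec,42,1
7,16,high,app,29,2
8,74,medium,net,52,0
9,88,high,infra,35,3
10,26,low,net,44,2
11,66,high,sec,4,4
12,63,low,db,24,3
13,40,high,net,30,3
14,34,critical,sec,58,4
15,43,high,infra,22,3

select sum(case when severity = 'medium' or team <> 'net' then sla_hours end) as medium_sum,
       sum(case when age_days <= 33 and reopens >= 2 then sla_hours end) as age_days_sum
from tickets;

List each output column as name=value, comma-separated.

[medium_sum: severity = 'medium' or team <> 'net']
ticket_id=3: ✓ → 25
ticket_id=4: ✓ → 38
ticket_id=5: ✓ → 45
ticket_id=6: ✓ → 78
ticket_id=7: ✓ → 16
ticket_id=8: ✓ → 74
ticket_id=9: ✓ → 88
ticket_id=10: ✗
ticket_id=11: ✓ → 66
ticket_id=12: ✓ → 63
ticket_id=13: ✗
ticket_id=14: ✓ → 34
ticket_id=15: ✓ → 43
medium_sum = 25 + 38 + 45 + 78 + 16 + 74 + 88 + 66 + 63 + 34 + 43 = 570
—
[age_days_sum: age_days <= 33 and reopens >= 2]
ticket_id=3: ✗
ticket_id=4: ✗
ticket_id=5: ✗
ticket_id=6: ✗
ticket_id=7: ✓ → 16
ticket_id=8: ✗
ticket_id=9: ✗
ticket_id=10: ✗
ticket_id=11: ✓ → 66
ticket_id=12: ✓ → 63
ticket_id=13: ✓ → 40
ticket_id=14: ✗
ticket_id=15: ✓ → 43
age_days_sum = 16 + 66 + 63 + 40 + 43 = 228

medium_sum=570, age_days_sum=228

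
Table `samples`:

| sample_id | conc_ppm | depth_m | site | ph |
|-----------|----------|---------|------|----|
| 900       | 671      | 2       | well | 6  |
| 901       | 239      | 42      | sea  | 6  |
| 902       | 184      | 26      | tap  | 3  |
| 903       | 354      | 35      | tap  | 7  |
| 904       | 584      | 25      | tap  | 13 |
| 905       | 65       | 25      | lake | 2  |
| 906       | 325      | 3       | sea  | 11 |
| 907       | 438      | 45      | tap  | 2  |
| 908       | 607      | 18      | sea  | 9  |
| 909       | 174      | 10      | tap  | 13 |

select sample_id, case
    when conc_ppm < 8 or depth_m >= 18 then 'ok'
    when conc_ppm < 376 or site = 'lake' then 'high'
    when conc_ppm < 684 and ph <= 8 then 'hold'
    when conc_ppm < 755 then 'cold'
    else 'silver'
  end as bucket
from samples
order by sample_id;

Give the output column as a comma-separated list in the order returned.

sample_id=900: conc_ppm < 684 and ph <= 8 → hold
sample_id=901: conc_ppm < 8 or depth_m >= 18 → ok
sample_id=902: conc_ppm < 8 or depth_m >= 18 → ok
sample_id=903: conc_ppm < 8 or depth_m >= 18 → ok
sample_id=904: conc_ppm < 8 or depth_m >= 18 → ok
sample_id=905: conc_ppm < 8 or depth_m >= 18 → ok
sample_id=906: conc_ppm < 376 or site = 'lake' → high
sample_id=907: conc_ppm < 8 or depth_m >= 18 → ok
sample_id=908: conc_ppm < 8 or depth_m >= 18 → ok
sample_id=909: conc_ppm < 376 or site = 'lake' → high

hold, ok, ok, ok, ok, ok, high, ok, ok, high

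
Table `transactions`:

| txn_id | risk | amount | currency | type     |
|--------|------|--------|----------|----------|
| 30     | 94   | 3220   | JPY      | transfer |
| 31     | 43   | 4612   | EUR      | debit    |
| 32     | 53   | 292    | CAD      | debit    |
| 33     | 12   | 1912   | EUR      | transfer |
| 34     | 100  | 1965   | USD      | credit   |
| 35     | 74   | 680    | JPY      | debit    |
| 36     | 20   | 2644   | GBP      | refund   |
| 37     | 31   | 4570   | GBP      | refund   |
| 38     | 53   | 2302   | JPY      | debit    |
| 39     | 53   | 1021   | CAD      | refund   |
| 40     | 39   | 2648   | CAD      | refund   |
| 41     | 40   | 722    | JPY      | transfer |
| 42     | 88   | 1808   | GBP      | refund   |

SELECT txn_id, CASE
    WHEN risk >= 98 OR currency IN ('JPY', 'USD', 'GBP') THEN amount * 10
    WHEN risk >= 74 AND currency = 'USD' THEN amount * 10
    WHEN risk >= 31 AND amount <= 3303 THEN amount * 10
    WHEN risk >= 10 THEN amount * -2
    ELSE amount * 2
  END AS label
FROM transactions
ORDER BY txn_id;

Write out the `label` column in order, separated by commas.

txn_id=30: risk >= 98 OR currency IN ('JPY', 'USD', 'GBP') → 32200
txn_id=31: risk >= 10 → -9224
txn_id=32: risk >= 31 AND amount <= 3303 → 2920
txn_id=33: risk >= 10 → -3824
txn_id=34: risk >= 98 OR currency IN ('JPY', 'USD', 'GBP') → 19650
txn_id=35: risk >= 98 OR currency IN ('JPY', 'USD', 'GBP') → 6800
txn_id=36: risk >= 98 OR currency IN ('JPY', 'USD', 'GBP') → 26440
txn_id=37: risk >= 98 OR currency IN ('JPY', 'USD', 'GBP') → 45700
txn_id=38: risk >= 98 OR currency IN ('JPY', 'USD', 'GBP') → 23020
txn_id=39: risk >= 31 AND amount <= 3303 → 10210
txn_id=40: risk >= 31 AND amount <= 3303 → 26480
txn_id=41: risk >= 98 OR currency IN ('JPY', 'USD', 'GBP') → 7220
txn_id=42: risk >= 98 OR currency IN ('JPY', 'USD', 'GBP') → 18080

32200, -9224, 2920, -3824, 19650, 6800, 26440, 45700, 23020, 10210, 26480, 7220, 18080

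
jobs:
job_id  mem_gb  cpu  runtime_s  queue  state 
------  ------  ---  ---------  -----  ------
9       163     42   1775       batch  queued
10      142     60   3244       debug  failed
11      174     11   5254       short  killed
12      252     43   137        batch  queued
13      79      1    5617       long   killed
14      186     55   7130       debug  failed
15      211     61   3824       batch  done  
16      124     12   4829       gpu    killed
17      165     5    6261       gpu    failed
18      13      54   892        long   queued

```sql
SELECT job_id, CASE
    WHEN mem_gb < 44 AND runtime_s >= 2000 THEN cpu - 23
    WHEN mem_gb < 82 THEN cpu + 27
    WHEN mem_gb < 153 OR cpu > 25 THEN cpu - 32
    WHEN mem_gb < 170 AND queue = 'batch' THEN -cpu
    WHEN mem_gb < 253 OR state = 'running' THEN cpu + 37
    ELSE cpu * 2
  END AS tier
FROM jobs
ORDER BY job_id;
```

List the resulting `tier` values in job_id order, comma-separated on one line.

10, 28, 48, 11, 28, 23, 29, -20, 42, 81

job_id=9: mem_gb < 153 OR cpu > 25 → 10
job_id=10: mem_gb < 153 OR cpu > 25 → 28
job_id=11: mem_gb < 253 OR state = 'running' → 48
job_id=12: mem_gb < 153 OR cpu > 25 → 11
job_id=13: mem_gb < 82 → 28
job_id=14: mem_gb < 153 OR cpu > 25 → 23
job_id=15: mem_gb < 153 OR cpu > 25 → 29
job_id=16: mem_gb < 153 OR cpu > 25 → -20
job_id=17: mem_gb < 253 OR state = 'running' → 42
job_id=18: mem_gb < 82 → 81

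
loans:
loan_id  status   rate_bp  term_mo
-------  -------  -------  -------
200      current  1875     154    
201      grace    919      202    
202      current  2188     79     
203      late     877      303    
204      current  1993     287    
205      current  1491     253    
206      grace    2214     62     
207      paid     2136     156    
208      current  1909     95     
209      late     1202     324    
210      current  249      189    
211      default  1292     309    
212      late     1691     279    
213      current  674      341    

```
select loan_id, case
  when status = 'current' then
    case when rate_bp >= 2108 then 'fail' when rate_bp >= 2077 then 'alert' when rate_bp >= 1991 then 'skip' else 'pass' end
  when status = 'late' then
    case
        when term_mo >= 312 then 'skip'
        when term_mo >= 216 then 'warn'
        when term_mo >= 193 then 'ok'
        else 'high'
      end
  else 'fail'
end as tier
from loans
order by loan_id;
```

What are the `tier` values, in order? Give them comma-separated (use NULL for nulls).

loan_id=200: status='current' → inner[ELSE] → pass
loan_id=201: status='grace' → outer ELSE → fail
loan_id=202: status='current' → inner[rate_bp >= 2108] → fail
loan_id=203: status='late' → inner[term_mo >= 216] → warn
loan_id=204: status='current' → inner[rate_bp >= 1991] → skip
loan_id=205: status='current' → inner[ELSE] → pass
loan_id=206: status='grace' → outer ELSE → fail
loan_id=207: status='paid' → outer ELSE → fail
loan_id=208: status='current' → inner[ELSE] → pass
loan_id=209: status='late' → inner[term_mo >= 312] → skip
loan_id=210: status='current' → inner[ELSE] → pass
loan_id=211: status='default' → outer ELSE → fail
loan_id=212: status='late' → inner[term_mo >= 216] → warn
loan_id=213: status='current' → inner[ELSE] → pass

pass, fail, fail, warn, skip, pass, fail, fail, pass, skip, pass, fail, warn, pass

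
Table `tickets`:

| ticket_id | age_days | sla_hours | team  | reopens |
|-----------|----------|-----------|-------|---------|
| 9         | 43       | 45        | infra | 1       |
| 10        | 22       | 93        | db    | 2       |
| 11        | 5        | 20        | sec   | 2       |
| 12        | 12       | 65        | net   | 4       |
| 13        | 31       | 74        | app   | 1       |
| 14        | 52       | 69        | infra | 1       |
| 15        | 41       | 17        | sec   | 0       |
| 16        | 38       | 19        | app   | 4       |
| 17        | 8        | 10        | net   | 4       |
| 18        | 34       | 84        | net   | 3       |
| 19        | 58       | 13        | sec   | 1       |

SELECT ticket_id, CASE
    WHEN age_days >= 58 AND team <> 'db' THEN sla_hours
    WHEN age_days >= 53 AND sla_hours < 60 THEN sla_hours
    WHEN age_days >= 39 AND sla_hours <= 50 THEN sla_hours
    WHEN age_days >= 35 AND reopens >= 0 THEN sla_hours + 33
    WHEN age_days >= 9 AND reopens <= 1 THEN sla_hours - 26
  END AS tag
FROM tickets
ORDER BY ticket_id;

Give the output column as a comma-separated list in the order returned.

ticket_id=9: age_days >= 39 AND sla_hours <= 50 → 45
ticket_id=10: (no match → NULL) → NULL
ticket_id=11: (no match → NULL) → NULL
ticket_id=12: (no match → NULL) → NULL
ticket_id=13: age_days >= 9 AND reopens <= 1 → 48
ticket_id=14: age_days >= 35 AND reopens >= 0 → 102
ticket_id=15: age_days >= 39 AND sla_hours <= 50 → 17
ticket_id=16: age_days >= 35 AND reopens >= 0 → 52
ticket_id=17: (no match → NULL) → NULL
ticket_id=18: (no match → NULL) → NULL
ticket_id=19: age_days >= 58 AND team <> 'db' → 13

45, NULL, NULL, NULL, 48, 102, 17, 52, NULL, NULL, 13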